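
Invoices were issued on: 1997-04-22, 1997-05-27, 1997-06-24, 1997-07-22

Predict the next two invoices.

These are Tuesdays at 28- or 35-day spacing (35, 28, 28).
The pattern: 4th Tuesday of the month.
4th Tuesday of August 1997: 1997-08-26.
4th Tuesday of September 1997: 1997-09-23.

1997-08-26, 1997-09-23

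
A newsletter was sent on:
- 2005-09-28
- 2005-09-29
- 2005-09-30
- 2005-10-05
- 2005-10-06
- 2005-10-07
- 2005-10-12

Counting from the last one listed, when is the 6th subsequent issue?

2005-10-26

The gap pattern 1, 1, 5, 1, 1, 5 repeats every 3 events.
These are the Wednesdays, Thursdays and Fridays of each week.
Next Thursday: 2005-10-13.
Next Friday: 2005-10-14.
Next Wednesday: 2005-10-19.
The following Thursday is 2005-10-20.
Next Friday: 2005-10-21.
Next Wednesday: 2005-10-26.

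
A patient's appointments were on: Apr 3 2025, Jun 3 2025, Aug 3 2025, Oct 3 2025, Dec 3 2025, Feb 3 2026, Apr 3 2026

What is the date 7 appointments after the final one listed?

Each date is the 3rd; the gaps (61, 61, 61, 61, 62, 59) track the month lengths.
The rule is the 3rd of every 2 months.
June 2026: Jun 3 2026.
August 2026: Aug 3 2026.
Next: October 2026 → Oct 3 2026.
December 2026: Dec 3 2026.
Next: February 2027 → Feb 3 2027.
Next: April 2027 → Apr 3 2027.
Next: June 2027 → Jun 3 2027.

Jun 3 2027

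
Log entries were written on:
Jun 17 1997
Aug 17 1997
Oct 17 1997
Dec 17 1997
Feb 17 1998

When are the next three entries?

Each date is the 17th; the gaps (61, 61, 61, 62) track the month lengths.
The rule is the 17th of every 2 months.
Next: April 1998 → Apr 17 1998.
Next: June 1998 → Jun 17 1998.
Next: August 1998 → Aug 17 1998.

Apr 17 1998, Jun 17 1998, Aug 17 1998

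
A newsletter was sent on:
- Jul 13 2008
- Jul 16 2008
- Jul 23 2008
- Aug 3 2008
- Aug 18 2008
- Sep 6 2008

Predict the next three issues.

Gaps: 3, 7, 11, 15, 19 days — each gap is 4 larger than the previous one.
Next gap: 23 days. Sep 6 2008 + 23 days = Sep 29 2008.
Next gap: 27 days. Sep 29 2008 + 27 days = Oct 26 2008.
Next gap: 31 days. Oct 26 2008 + 31 days = Nov 26 2008.

Sep 29 2008, Oct 26 2008, Nov 26 2008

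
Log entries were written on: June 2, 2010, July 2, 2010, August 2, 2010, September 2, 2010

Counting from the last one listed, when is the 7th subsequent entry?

The day-of-month is always 2 (30, 31, 31 days between events).
So this recurs on the 2nd of each month.
Next: October 2010 → October 2, 2010.
November 2010: November 2, 2010.
December 2010: December 2, 2010.
January 2011: January 2, 2011.
Next: February 2011 → February 2, 2011.
Next: March 2011 → March 2, 2011.
Next: April 2011 → April 2, 2011.

April 2, 2011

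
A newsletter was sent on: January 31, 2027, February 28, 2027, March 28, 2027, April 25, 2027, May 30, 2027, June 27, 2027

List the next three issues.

July 25, 2027; August 29, 2027; September 26, 2027

All Sundays; the gaps (28, 28, 28, 35, 28) vary with month length.
This is the last Sunday of each month.
Last Sunday of July 2027: July 25, 2027.
Last Sunday of August 2027: August 29, 2027.
September 2027 ends with Sunday September 26, 2027.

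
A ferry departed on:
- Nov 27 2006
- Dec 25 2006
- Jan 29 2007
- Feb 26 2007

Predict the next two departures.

All Mondays; the gaps (28, 35, 28) vary with month length.
This is the last Monday of each month.
March 2007 ends with Monday Mar 26 2007.
Last Monday of April 2007: Apr 30 2007.

Mar 26 2007, Apr 30 2007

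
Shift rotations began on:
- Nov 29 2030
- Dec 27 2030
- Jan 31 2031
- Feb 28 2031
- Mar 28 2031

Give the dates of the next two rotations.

Apr 25 2031, May 30 2031

Every date is a Friday; gaps 28, 35, 28, 28 days.
Each is the last Friday of its month (at least one falls on the 29th or later, ruling out '4th Friday').
Last Friday of April 2031: Apr 25 2031.
Last Friday of May 2031: May 30 2031.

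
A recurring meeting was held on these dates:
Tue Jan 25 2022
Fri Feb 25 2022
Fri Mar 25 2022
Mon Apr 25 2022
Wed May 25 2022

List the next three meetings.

Sat Jun 25 2022, Mon Jul 25 2022, Thu Aug 25 2022

Each date is the 25th; the gaps (31, 28, 31, 30) track the month lengths.
The rule is the 25th of each month.
June 2022: Sat Jun 25 2022.
Next: July 2022 → Mon Jul 25 2022.
August 2022: Thu Aug 25 2022.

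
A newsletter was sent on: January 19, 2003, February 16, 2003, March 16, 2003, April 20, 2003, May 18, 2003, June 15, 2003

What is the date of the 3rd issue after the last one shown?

Gaps: 28, 28, 35, 28, 28 days — a mix of 28 and 35. Every date is a Sunday.
Each is the 3rd Sunday of its month.
July 2003 — 3rd Sunday is July 20, 2003.
August 2003 — 3rd Sunday is August 17, 2003.
3rd Sunday of September 2003: September 21, 2003.

September 21, 2003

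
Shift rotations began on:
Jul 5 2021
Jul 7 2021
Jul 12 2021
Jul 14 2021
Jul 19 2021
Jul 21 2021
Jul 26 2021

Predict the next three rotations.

Jul 28 2021, Aug 2 2021, Aug 4 2021

Gaps: 2, 5, 2, 5, 2, 5 days — not constant, but cyclic with period 2.
The events fall on every Monday and Wednesday.
The following Wednesday is Jul 28 2021.
The following Monday is Aug 2 2021.
The following Wednesday is Aug 4 2021.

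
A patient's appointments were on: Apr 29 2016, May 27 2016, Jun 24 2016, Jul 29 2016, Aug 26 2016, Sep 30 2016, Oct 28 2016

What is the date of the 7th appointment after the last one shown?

May 26 2017

These are Fridays with 28, 28, 35, 28, 35, 28-day gaps.
Each is the final Friday of its month — Apr 29 2016 is past the 28th, so '4th Friday' doesn't fit.
Last Friday of November 2016: Nov 25 2016.
December 2016 ends with Friday Dec 30 2016.
January 2017 ends with Friday Jan 27 2017.
Last Friday of February 2017: Feb 24 2017.
Last Friday of March 2017: Mar 31 2017.
Last Friday of April 2017: Apr 28 2017.
May 2017 ends with Friday May 26 2017.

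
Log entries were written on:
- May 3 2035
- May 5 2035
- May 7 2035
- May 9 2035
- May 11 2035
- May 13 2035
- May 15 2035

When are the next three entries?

May 17 2035, May 19 2035, May 21 2035

Gaps between consecutive events: 2, 2, 2, 2, 2, 2 days — a constant 2-day interval.
May 15 2035 + 2 days = May 17 2035.
May 17 2035 + 2 days = May 19 2035.
May 19 2035 + 2 days = May 21 2035.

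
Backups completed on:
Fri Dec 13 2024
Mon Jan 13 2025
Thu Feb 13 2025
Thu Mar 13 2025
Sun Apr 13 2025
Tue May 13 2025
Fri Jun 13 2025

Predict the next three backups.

Sun Jul 13 2025, Wed Aug 13 2025, Sat Sep 13 2025

Each date is the 13th; the gaps (31, 31, 28, 31, 30, 31) track the month lengths.
The rule is the 13th of each month.
Next: July 2025 → Sun Jul 13 2025.
August 2025: Wed Aug 13 2025.
September 2025: Sat Sep 13 2025.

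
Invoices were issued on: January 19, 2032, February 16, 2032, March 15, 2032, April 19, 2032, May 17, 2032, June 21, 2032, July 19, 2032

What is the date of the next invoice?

All dates are Mondays, 28, 28, 35, 28, 35, 28 days apart.
Specifically, the 3rd Monday of each month.
August 2032 — 3rd Monday is August 16, 2032.

August 16, 2032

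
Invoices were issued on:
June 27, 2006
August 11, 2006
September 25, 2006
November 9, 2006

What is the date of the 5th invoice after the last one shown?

June 22, 2007

Every event comes 45 days after the last (45, 45, 45).
November 9, 2006 + 45 days = December 24, 2006.
December 24, 2006 + 45 days = February 7, 2007.
February 7, 2007 + 45 days = March 24, 2007.
March 24, 2007 + 45 days = May 8, 2007.
May 8, 2007 + 45 days = June 22, 2007.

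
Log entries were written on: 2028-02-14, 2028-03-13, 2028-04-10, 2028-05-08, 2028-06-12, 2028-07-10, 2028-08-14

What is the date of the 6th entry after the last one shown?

Gaps: 28, 28, 28, 35, 28, 35 days — a mix of 28 and 35. Every date is a Monday.
Each is the 2nd Monday of its month.
September 2028 — 2nd Monday is 2028-09-11.
2nd Monday of October 2028: 2028-10-09.
2nd Monday of November 2028: 2028-11-13.
2nd Monday of December 2028: 2028-12-11.
2nd Monday of January 2029: 2029-01-08.
February 2029 — 2nd Monday is 2029-02-12.

2029-02-12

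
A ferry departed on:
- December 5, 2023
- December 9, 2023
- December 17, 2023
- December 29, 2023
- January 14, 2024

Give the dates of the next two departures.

February 3, 2024; February 27, 2024

Intervals are 4, 8, 12, 16 days — an arithmetic progression with common difference 4.
Next gap: 20 days. January 14, 2024 + 20 days = February 3, 2024.
Next gap: 24 days. February 3, 2024 + 24 days = February 27, 2024.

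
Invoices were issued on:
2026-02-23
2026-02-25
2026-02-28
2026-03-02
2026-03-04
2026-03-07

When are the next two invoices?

2026-03-09, 2026-03-11

Gaps: 2, 3, 2, 2, 3 days — not constant, but cyclic with period 3.
The events fall on every Monday, Wednesday and Saturday.
The following Monday is 2026-03-09.
The following Wednesday is 2026-03-11.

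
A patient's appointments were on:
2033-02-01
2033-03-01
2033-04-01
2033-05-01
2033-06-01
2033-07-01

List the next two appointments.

2033-08-01, 2033-09-01

Each date is the 1st; the gaps (28, 31, 30, 31, 30) track the month lengths.
The rule is the 1st of each month.
Next: August 2033 → 2033-08-01.
Next: September 2033 → 2033-09-01.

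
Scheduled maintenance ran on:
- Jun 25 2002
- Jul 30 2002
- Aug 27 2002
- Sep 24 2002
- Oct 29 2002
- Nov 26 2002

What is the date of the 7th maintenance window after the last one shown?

Jun 24 2003

Every date is a Tuesday; gaps 35, 28, 28, 35, 28 days.
Each is the last Tuesday of its month (at least one falls on the 29th or later, ruling out '4th Tuesday').
December 2002 ends with Tuesday Dec 31 2002.
January 2003 ends with Tuesday Jan 28 2003.
February 2003 ends with Tuesday Feb 25 2003.
Last Tuesday of March 2003: Mar 25 2003.
Last Tuesday of April 2003: Apr 29 2003.
Last Tuesday of May 2003: May 27 2003.
Last Tuesday of June 2003: Jun 24 2003.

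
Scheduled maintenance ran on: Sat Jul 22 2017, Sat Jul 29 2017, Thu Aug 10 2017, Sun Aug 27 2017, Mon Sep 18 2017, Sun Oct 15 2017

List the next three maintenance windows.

Thu Nov 16 2017, Sat Dec 23 2017, Sat Feb 3 2018

The spacing grows by 5 each time: 7, 12, 17, 22, 27 days.
Next gap: 32 days. Sun Oct 15 2017 + 32 days = Thu Nov 16 2017.
Next gap: 37 days. Thu Nov 16 2017 + 37 days = Sat Dec 23 2017.
Next gap: 42 days. Sat Dec 23 2017 + 42 days = Sat Feb 3 2018.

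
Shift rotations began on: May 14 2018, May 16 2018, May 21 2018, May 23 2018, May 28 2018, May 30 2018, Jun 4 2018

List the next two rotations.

Every event lands on a Monday or Wednesday (gaps cycle 2, 5, 2, 5, 2, 5).
So the schedule is: every Monday and Wednesday.
Next Wednesday: Jun 6 2018.
Next Monday: Jun 11 2018.

Jun 6 2018, Jun 11 2018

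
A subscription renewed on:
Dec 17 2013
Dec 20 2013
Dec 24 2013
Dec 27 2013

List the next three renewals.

Dec 31 2013, Jan 3 2014, Jan 7 2014

Gaps: 3, 4, 3 days — not constant, but cyclic with period 2.
The events fall on every Tuesday and Friday.
Next Tuesday: Dec 31 2013.
Next Friday: Jan 3 2014.
The following Tuesday is Jan 7 2014.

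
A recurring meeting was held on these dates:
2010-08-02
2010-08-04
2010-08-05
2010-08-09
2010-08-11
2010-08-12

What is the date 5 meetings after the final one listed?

2010-08-25

Every event lands on a Monday or Wednesday or Thursday (gaps cycle 2, 1, 4, 2, 1).
So the schedule is: every Monday, Wednesday and Thursday.
Next Monday: 2010-08-16.
Next Wednesday: 2010-08-18.
Next Thursday: 2010-08-19.
Next Monday: 2010-08-23.
The following Wednesday is 2010-08-25.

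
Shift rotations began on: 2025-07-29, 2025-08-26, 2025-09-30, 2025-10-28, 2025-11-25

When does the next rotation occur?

2025-12-30

These are Tuesdays with 28, 35, 28, 28-day gaps.
Each is the final Tuesday of its month — 2025-07-29 is past the 28th, so '4th Tuesday' doesn't fit.
Last Tuesday of December 2025: 2025-12-30.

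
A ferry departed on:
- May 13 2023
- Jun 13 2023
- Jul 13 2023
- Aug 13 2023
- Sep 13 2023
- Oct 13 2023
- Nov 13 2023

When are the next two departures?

Dec 13 2023, Jan 13 2024

Each date is the 13th; the gaps (31, 30, 31, 31, 30, 31) track the month lengths.
The rule is the 13th of each month.
Next: December 2023 → Dec 13 2023.
Next: January 2024 → Jan 13 2024.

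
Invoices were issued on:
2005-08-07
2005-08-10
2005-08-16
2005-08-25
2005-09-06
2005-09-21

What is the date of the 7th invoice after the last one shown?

Intervals are 3, 6, 9, 12, 15 days — an arithmetic progression with common difference 3.
Next gap: 18 days. 2005-09-21 + 18 days = 2005-10-09.
Next gap: 21 days. 2005-10-09 + 21 days = 2005-10-30.
Next gap: 24 days. 2005-10-30 + 24 days = 2005-11-23.
Next gap: 27 days. 2005-11-23 + 27 days = 2005-12-20.
Next gap: 30 days. 2005-12-20 + 30 days = 2006-01-19.
Next gap: 33 days. 2006-01-19 + 33 days = 2006-02-21.
Next gap: 36 days. 2006-02-21 + 36 days = 2006-03-29.

2006-03-29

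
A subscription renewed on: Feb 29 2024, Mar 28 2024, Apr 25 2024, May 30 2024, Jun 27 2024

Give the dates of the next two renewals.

These are Thursdays with 28, 28, 35, 28-day gaps.
Each is the final Thursday of its month — Feb 29 2024 is past the 28th, so '4th Thursday' doesn't fit.
July 2024 ends with Thursday Jul 25 2024.
Last Thursday of August 2024: Aug 29 2024.

Jul 25 2024, Aug 29 2024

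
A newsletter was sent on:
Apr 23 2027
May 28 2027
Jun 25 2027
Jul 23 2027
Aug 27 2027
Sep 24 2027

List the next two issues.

All dates are Fridays, 35, 28, 28, 35, 28 days apart.
Specifically, the 4th Friday of each month.
October 2027 — 4th Friday is Oct 22 2027.
November 2027 — 4th Friday is Nov 26 2027.

Oct 22 2027, Nov 26 2027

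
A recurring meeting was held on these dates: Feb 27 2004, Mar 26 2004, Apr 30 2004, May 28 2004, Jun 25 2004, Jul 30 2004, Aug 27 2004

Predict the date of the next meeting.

Sep 24 2004

All Fridays; the gaps (28, 35, 28, 28, 35, 28) vary with month length.
This is the last Friday of each month.
September 2004 ends with Friday Sep 24 2004.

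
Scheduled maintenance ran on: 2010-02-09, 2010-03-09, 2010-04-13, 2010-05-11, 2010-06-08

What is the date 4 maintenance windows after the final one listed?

2010-10-12

These are Tuesdays at 28- or 35-day spacing (28, 35, 28, 28).
The pattern: 2nd Tuesday of the month.
July 2010 — 2nd Tuesday is 2010-07-13.
2nd Tuesday of August 2010: 2010-08-10.
September 2010 — 2nd Tuesday is 2010-09-14.
2nd Tuesday of October 2010: 2010-10-12.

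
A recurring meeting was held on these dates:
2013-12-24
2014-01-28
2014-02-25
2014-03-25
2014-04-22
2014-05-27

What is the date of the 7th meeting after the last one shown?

2014-12-23

Gaps: 35, 28, 28, 28, 35 days — a mix of 28 and 35. Every date is a Tuesday.
Each is the 4th Tuesday of its month.
4th Tuesday of June 2014: 2014-06-24.
4th Tuesday of July 2014: 2014-07-22.
4th Tuesday of August 2014: 2014-08-26.
September 2014 — 4th Tuesday is 2014-09-23.
4th Tuesday of October 2014: 2014-10-28.
4th Tuesday of November 2014: 2014-11-25.
4th Tuesday of December 2014: 2014-12-23.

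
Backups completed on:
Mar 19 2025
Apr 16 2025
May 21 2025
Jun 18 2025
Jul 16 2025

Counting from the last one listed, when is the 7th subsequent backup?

Feb 18 2026

Gaps: 28, 35, 28, 28 days — a mix of 28 and 35. Every date is a Wednesday.
Each is the 3rd Wednesday of its month.
August 2025 — 3rd Wednesday is Aug 20 2025.
3rd Wednesday of September 2025: Sep 17 2025.
3rd Wednesday of October 2025: Oct 15 2025.
3rd Wednesday of November 2025: Nov 19 2025.
December 2025 — 3rd Wednesday is Dec 17 2025.
3rd Wednesday of January 2026: Jan 21 2026.
3rd Wednesday of February 2026: Feb 18 2026.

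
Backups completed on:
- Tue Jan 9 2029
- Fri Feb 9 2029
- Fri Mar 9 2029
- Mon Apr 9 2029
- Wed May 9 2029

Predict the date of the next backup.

Sat Jun 9 2029

Each date is the 9th; the gaps (31, 28, 31, 30) track the month lengths.
The rule is the 9th of each month.
June 2029: Sat Jun 9 2029.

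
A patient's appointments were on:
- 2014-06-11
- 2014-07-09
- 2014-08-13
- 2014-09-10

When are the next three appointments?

2014-10-08, 2014-11-12, 2014-12-10

All dates are Wednesdays, 28, 35, 28 days apart.
Specifically, the 2nd Wednesday of each month.
October 2014 — 2nd Wednesday is 2014-10-08.
2nd Wednesday of November 2014: 2014-11-12.
December 2014 — 2nd Wednesday is 2014-12-10.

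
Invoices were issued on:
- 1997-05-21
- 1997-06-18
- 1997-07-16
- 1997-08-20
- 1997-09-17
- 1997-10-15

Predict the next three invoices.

All dates are Wednesdays, 28, 28, 35, 28, 28 days apart.
Specifically, the 3rd Wednesday of each month.
November 1997 — 3rd Wednesday is 1997-11-19.
3rd Wednesday of December 1997: 1997-12-17.
January 1998 — 3rd Wednesday is 1998-01-21.

1997-11-19, 1997-12-17, 1998-01-21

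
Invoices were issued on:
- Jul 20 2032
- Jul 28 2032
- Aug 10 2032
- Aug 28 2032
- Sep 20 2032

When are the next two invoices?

Oct 18 2032, Nov 20 2032

The spacing grows by 5 each time: 8, 13, 18, 23 days.
Next gap: 28 days. Sep 20 2032 + 28 days = Oct 18 2032.
Next gap: 33 days. Oct 18 2032 + 33 days = Nov 20 2032.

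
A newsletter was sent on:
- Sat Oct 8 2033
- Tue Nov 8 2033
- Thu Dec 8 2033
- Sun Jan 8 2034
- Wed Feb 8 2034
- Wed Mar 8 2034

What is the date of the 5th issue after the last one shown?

Each date is the 8th; the gaps (31, 30, 31, 31, 28) track the month lengths.
The rule is the 8th of each month.
Next: April 2034 → Sat Apr 8 2034.
May 2034: Mon May 8 2034.
Next: June 2034 → Thu Jun 8 2034.
Next: July 2034 → Sat Jul 8 2034.
August 2034: Tue Aug 8 2034.

Tue Aug 8 2034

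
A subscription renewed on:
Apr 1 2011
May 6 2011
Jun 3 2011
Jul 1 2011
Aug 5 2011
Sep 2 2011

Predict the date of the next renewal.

These are Fridays at 28- or 35-day spacing (35, 28, 28, 35, 28).
The pattern: 1st Friday of the month.
1st Friday of October 2011: Oct 7 2011.

Oct 7 2011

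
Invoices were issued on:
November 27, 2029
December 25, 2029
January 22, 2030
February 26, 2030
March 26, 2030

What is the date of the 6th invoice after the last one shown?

September 24, 2030

All dates are Tuesdays, 28, 28, 35, 28 days apart.
Specifically, the 4th Tuesday of each month.
April 2030 — 4th Tuesday is April 23, 2030.
4th Tuesday of May 2030: May 28, 2030.
4th Tuesday of June 2030: June 25, 2030.
4th Tuesday of July 2030: July 23, 2030.
4th Tuesday of August 2030: August 27, 2030.
4th Tuesday of September 2030: September 24, 2030.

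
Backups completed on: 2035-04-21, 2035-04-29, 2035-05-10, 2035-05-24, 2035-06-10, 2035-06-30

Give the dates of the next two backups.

The spacing grows by 3 each time: 8, 11, 14, 17, 20 days.
Next gap: 23 days. 2035-06-30 + 23 days = 2035-07-23.
Next gap: 26 days. 2035-07-23 + 26 days = 2035-08-18.

2035-07-23, 2035-08-18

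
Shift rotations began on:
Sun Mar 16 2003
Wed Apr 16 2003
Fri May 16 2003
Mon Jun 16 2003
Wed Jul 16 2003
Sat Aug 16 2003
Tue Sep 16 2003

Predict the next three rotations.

Each date is the 16th; the gaps (31, 30, 31, 30, 31, 31) track the month lengths.
The rule is the 16th of each month.
October 2003: Thu Oct 16 2003.
Next: November 2003 → Sun Nov 16 2003.
Next: December 2003 → Tue Dec 16 2003.

Thu Oct 16 2003, Sun Nov 16 2003, Tue Dec 16 2003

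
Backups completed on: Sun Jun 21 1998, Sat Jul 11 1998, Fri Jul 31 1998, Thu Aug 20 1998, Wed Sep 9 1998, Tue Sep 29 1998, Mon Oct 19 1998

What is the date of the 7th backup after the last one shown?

Mon Mar 8 1999

Every event comes 20 days after the last (20, 20, 20, 20, 20, 20).
Mon Oct 19 1998 + 20 days = Sun Nov 8 1998.
Sun Nov 8 1998 + 20 days = Sat Nov 28 1998.
Sat Nov 28 1998 + 20 days = Fri Dec 18 1998.
Fri Dec 18 1998 + 20 days = Thu Jan 7 1999.
Thu Jan 7 1999 + 20 days = Wed Jan 27 1999.
Wed Jan 27 1999 + 20 days = Tue Feb 16 1999.
Tue Feb 16 1999 + 20 days = Mon Mar 8 1999.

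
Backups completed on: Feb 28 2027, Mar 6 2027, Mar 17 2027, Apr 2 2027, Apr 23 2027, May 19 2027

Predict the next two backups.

The spacing grows by 5 each time: 6, 11, 16, 21, 26 days.
Next gap: 31 days. May 19 2027 + 31 days = Jun 19 2027.
Next gap: 36 days. Jun 19 2027 + 36 days = Jul 25 2027.

Jun 19 2027, Jul 25 2027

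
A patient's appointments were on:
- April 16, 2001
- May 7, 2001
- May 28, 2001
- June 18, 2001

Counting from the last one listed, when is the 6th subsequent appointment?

October 22, 2001

The spacing is 21, 21, 21 days — always 21 days.
June 18, 2001 + 21 days = July 9, 2001.
July 9, 2001 + 21 days = July 30, 2001.
July 30, 2001 + 21 days = August 20, 2001.
August 20, 2001 + 21 days = September 10, 2001.
September 10, 2001 + 21 days = October 1, 2001.
October 1, 2001 + 21 days = October 22, 2001.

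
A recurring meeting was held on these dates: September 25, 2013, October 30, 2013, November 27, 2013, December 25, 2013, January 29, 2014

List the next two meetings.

These are Wednesdays with 35, 28, 28, 35-day gaps.
Each is the final Wednesday of its month — October 30, 2013 is past the 28th, so '4th Wednesday' doesn't fit.
February 2014 ends with Wednesday February 26, 2014.
Last Wednesday of March 2014: March 26, 2014.

February 26, 2014; March 26, 2014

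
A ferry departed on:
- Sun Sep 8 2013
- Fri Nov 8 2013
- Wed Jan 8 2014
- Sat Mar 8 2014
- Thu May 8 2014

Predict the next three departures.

Tue Jul 8 2014, Mon Sep 8 2014, Sat Nov 8 2014

The day-of-month is always 8 (61, 61, 59, 61 days between events).
So this recurs on the 8th of every 2 months.
July 2014: Tue Jul 8 2014.
Next: September 2014 → Mon Sep 8 2014.
November 2014: Sat Nov 8 2014.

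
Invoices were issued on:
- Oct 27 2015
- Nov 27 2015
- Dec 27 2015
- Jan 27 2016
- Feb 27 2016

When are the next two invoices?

Mar 27 2016, Apr 27 2016

Gaps: 31, 30, 31, 31 days — not constant. Every event is on the 27th of the month.
Pattern: the 27th of each month.
March 2016: Mar 27 2016.
Next: April 2016 → Apr 27 2016.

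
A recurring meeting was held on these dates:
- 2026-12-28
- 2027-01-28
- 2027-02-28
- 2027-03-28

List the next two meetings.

Each date is the 28th; the gaps (31, 31, 28) track the month lengths.
The rule is the 28th of each month.
Next: April 2027 → 2027-04-28.
May 2027: 2027-05-28.

2027-04-28, 2027-05-28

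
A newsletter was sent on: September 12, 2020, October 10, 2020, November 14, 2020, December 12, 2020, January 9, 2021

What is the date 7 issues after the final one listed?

Gaps: 28, 35, 28, 28 days — a mix of 28 and 35. Every date is a Saturday.
Each is the 2nd Saturday of its month.
2nd Saturday of February 2021: February 13, 2021.
March 2021 — 2nd Saturday is March 13, 2021.
April 2021 — 2nd Saturday is April 10, 2021.
May 2021 — 2nd Saturday is May 8, 2021.
June 2021 — 2nd Saturday is June 12, 2021.
2nd Saturday of July 2021: July 10, 2021.
2nd Saturday of August 2021: August 14, 2021.

August 14, 2021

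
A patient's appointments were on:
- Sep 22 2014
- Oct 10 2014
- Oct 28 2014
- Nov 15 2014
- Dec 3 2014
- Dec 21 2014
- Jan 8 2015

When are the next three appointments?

Jan 26 2015, Feb 13 2015, Mar 3 2015

Every event comes 18 days after the last (18, 18, 18, 18, 18, 18).
Jan 8 2015 + 18 days = Jan 26 2015.
Jan 26 2015 + 18 days = Feb 13 2015.
Feb 13 2015 + 18 days = Mar 3 2015.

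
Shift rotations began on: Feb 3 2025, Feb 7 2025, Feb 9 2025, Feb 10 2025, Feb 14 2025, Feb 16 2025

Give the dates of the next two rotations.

The gap pattern 4, 2, 1, 4, 2 repeats every 3 events.
These are the Mondays, Fridays and Sundays of each week.
The following Monday is Feb 17 2025.
The following Friday is Feb 21 2025.

Feb 17 2025, Feb 21 2025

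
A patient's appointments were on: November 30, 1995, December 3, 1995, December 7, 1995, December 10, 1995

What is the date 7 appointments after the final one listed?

January 4, 1996

Gaps: 3, 4, 3 days — not constant, but cyclic with period 2.
The events fall on every Thursday and Sunday.
Next Thursday: December 14, 1995.
Next Sunday: December 17, 1995.
The following Thursday is December 21, 1995.
Next Sunday: December 24, 1995.
The following Thursday is December 28, 1995.
Next Sunday: December 31, 1995.
The following Thursday is January 4, 1996.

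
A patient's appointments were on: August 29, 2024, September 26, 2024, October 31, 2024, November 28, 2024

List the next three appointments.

December 26, 2024; January 30, 2025; February 27, 2025

All Thursdays; the gaps (28, 35, 28) vary with month length.
This is the last Thursday of each month.
December 2024 ends with Thursday December 26, 2024.
Last Thursday of January 2025: January 30, 2025.
February 2025 ends with Thursday February 27, 2025.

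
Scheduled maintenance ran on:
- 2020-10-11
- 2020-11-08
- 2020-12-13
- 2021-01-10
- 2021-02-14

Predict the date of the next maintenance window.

2021-03-14

These are Sundays at 28- or 35-day spacing (28, 35, 28, 35).
The pattern: 2nd Sunday of the month.
2nd Sunday of March 2021: 2021-03-14.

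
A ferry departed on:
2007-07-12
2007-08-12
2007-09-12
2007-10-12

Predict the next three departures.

2007-11-12, 2007-12-12, 2008-01-12

The day-of-month is always 12 (31, 31, 30 days between events).
So this recurs on the 12th of each month.
Next: November 2007 → 2007-11-12.
Next: December 2007 → 2007-12-12.
Next: January 2008 → 2008-01-12.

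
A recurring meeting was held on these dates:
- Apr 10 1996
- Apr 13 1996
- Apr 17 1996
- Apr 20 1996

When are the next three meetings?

Apr 24 1996, Apr 27 1996, May 1 1996

Gaps: 3, 4, 3 days — not constant, but cyclic with period 2.
The events fall on every Wednesday and Saturday.
The following Wednesday is Apr 24 1996.
Next Saturday: Apr 27 1996.
Next Wednesday: May 1 1996.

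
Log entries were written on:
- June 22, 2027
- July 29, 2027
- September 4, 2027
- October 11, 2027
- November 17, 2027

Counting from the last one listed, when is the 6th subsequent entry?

June 26, 2028

Every event comes 37 days after the last (37, 37, 37, 37).
November 17, 2027 + 37 days = December 24, 2027.
December 24, 2027 + 37 days = January 30, 2028.
January 30, 2028 + 37 days = March 7, 2028.
March 7, 2028 + 37 days = April 13, 2028.
April 13, 2028 + 37 days = May 20, 2028.
May 20, 2028 + 37 days = June 26, 2028.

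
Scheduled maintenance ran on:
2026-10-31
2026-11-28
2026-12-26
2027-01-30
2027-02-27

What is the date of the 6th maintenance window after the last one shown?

2027-08-28

Every date is a Saturday; gaps 28, 28, 35, 28 days.
Each is the last Saturday of its month (at least one falls on the 29th or later, ruling out '4th Saturday').
March 2027 ends with Saturday 2027-03-27.
April 2027 ends with Saturday 2027-04-24.
May 2027 ends with Saturday 2027-05-29.
Last Saturday of June 2027: 2027-06-26.
July 2027 ends with Saturday 2027-07-31.
Last Saturday of August 2027: 2027-08-28.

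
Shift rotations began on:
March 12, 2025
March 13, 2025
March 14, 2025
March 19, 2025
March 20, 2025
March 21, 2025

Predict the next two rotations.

March 26, 2025; March 27, 2025

Every event lands on a Wednesday or Thursday or Friday (gaps cycle 1, 1, 5, 1, 1).
So the schedule is: every Wednesday, Thursday and Friday.
The following Wednesday is March 26, 2025.
Next Thursday: March 27, 2025.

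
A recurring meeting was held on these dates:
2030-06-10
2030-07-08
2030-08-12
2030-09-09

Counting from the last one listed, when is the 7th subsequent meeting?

Gaps: 28, 35, 28 days — a mix of 28 and 35. Every date is a Monday.
Each is the 2nd Monday of its month.
October 2030 — 2nd Monday is 2030-10-14.
2nd Monday of November 2030: 2030-11-11.
December 2030 — 2nd Monday is 2030-12-09.
January 2031 — 2nd Monday is 2031-01-13.
February 2031 — 2nd Monday is 2031-02-10.
2nd Monday of March 2031: 2031-03-10.
2nd Monday of April 2031: 2031-04-14.

2031-04-14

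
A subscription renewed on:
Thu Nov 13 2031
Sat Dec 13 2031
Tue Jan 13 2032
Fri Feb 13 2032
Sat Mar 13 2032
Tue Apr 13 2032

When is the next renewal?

Thu May 13 2032

Gaps: 30, 31, 31, 29, 31 days — not constant. Every event is on the 13th of the month.
Pattern: the 13th of each month.
May 2032: Thu May 13 2032.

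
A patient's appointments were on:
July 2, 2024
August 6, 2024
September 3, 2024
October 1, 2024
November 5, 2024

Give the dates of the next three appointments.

Gaps: 35, 28, 28, 35 days — a mix of 28 and 35. Every date is a Tuesday.
Each is the 1st Tuesday of its month.
December 2024 — 1st Tuesday is December 3, 2024.
1st Tuesday of January 2025: January 7, 2025.
February 2025 — 1st Tuesday is February 4, 2025.

December 3, 2024; January 7, 2025; February 4, 2025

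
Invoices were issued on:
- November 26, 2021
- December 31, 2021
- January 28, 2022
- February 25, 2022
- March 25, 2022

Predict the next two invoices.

All Fridays; the gaps (35, 28, 28, 28) vary with month length.
This is the last Friday of each month.
April 2022 ends with Friday April 29, 2022.
May 2022 ends with Friday May 27, 2022.

April 29, 2022; May 27, 2022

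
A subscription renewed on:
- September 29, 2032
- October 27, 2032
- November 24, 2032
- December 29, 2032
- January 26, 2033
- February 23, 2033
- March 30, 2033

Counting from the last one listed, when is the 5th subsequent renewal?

August 31, 2033

Every date is a Wednesday; gaps 28, 28, 35, 28, 28, 35 days.
Each is the last Wednesday of its month (at least one falls on the 29th or later, ruling out '4th Wednesday').
April 2033 ends with Wednesday April 27, 2033.
May 2033 ends with Wednesday May 25, 2033.
Last Wednesday of June 2033: June 29, 2033.
July 2033 ends with Wednesday July 27, 2033.
Last Wednesday of August 2033: August 31, 2033.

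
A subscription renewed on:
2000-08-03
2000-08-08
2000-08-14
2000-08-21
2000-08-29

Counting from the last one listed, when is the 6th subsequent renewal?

Gaps: 5, 6, 7, 8 days — each gap is 1 larger than the previous one.
Next gap: 9 days. 2000-08-29 + 9 days = 2000-09-07.
Next gap: 10 days. 2000-09-07 + 10 days = 2000-09-17.
Next gap: 11 days. 2000-09-17 + 11 days = 2000-09-28.
Next gap: 12 days. 2000-09-28 + 12 days = 2000-10-10.
Next gap: 13 days. 2000-10-10 + 13 days = 2000-10-23.
Next gap: 14 days. 2000-10-23 + 14 days = 2000-11-06.

2000-11-06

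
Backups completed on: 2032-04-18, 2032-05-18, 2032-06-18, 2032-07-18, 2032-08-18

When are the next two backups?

Gaps: 30, 31, 30, 31 days — not constant. Every event is on the 18th of the month.
Pattern: the 18th of each month.
Next: September 2032 → 2032-09-18.
October 2032: 2032-10-18.

2032-09-18, 2032-10-18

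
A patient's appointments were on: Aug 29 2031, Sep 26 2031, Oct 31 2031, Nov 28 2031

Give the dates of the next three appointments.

Dec 26 2031, Jan 30 2032, Feb 27 2032

All Fridays; the gaps (28, 35, 28) vary with month length.
This is the last Friday of each month.
Last Friday of December 2031: Dec 26 2031.
January 2032 ends with Friday Jan 30 2032.
February 2032 ends with Friday Feb 27 2032.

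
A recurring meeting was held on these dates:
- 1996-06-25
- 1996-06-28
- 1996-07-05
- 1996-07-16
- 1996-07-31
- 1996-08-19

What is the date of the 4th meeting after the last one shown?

The spacing grows by 4 each time: 3, 7, 11, 15, 19 days.
Next gap: 23 days. 1996-08-19 + 23 days = 1996-09-11.
Next gap: 27 days. 1996-09-11 + 27 days = 1996-10-08.
Next gap: 31 days. 1996-10-08 + 31 days = 1996-11-08.
Next gap: 35 days. 1996-11-08 + 35 days = 1996-12-13.

1996-12-13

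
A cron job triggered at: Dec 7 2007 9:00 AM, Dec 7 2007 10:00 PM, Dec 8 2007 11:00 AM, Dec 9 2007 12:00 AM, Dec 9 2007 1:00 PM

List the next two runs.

Dec 10 2007 2:00 AM, Dec 10 2007 3:00 PM

Gaps: 13, 13, 13, 13 hours — each event is 13 hours after the previous one.
Dec 9 2007 1:00 PM + 13 h = Dec 10 2007 2:00 AM.
Dec 10 2007 2:00 AM + 13 h = Dec 10 2007 3:00 PM.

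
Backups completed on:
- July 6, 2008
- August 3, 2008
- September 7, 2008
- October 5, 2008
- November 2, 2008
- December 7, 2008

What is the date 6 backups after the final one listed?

These are Sundays at 28- or 35-day spacing (28, 35, 28, 28, 35).
The pattern: 1st Sunday of the month.
January 2009 — 1st Sunday is January 4, 2009.
February 2009 — 1st Sunday is February 1, 2009.
1st Sunday of March 2009: March 1, 2009.
1st Sunday of April 2009: April 5, 2009.
1st Sunday of May 2009: May 3, 2009.
1st Sunday of June 2009: June 7, 2009.

June 7, 2009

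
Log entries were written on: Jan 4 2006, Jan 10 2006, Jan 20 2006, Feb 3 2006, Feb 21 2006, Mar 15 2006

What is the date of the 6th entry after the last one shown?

Oct 17 2006

Gaps: 6, 10, 14, 18, 22 days — each gap is 4 larger than the previous one.
Next gap: 26 days. Mar 15 2006 + 26 days = Apr 10 2006.
Next gap: 30 days. Apr 10 2006 + 30 days = May 10 2006.
Next gap: 34 days. May 10 2006 + 34 days = Jun 13 2006.
Next gap: 38 days. Jun 13 2006 + 38 days = Jul 21 2006.
Next gap: 42 days. Jul 21 2006 + 42 days = Sep 1 2006.
Next gap: 46 days. Sep 1 2006 + 46 days = Oct 17 2006.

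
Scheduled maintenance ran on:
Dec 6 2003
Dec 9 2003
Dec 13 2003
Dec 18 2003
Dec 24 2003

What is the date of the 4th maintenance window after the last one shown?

Intervals are 3, 4, 5, 6 days — an arithmetic progression with common difference 1.
Next gap: 7 days. Dec 24 2003 + 7 days = Dec 31 2003.
Next gap: 8 days. Dec 31 2003 + 8 days = Jan 8 2004.
Next gap: 9 days. Jan 8 2004 + 9 days = Jan 17 2004.
Next gap: 10 days. Jan 17 2004 + 10 days = Jan 27 2004.

Jan 27 2004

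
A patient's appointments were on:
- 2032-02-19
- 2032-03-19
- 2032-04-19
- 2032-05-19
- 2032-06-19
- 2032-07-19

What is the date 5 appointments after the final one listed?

Gaps: 29, 31, 30, 31, 30 days — not constant. Every event is on the 19th of the month.
Pattern: the 19th of each month.
August 2032: 2032-08-19.
Next: September 2032 → 2032-09-19.
October 2032: 2032-10-19.
November 2032: 2032-11-19.
December 2032: 2032-12-19.

2032-12-19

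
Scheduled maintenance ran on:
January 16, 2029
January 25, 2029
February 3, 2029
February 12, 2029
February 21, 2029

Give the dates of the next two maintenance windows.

The spacing is 9, 9, 9, 9 days — always 9 days.
February 21, 2029 + 9 days = March 2, 2029.
March 2, 2029 + 9 days = March 11, 2029.

March 2, 2029; March 11, 2029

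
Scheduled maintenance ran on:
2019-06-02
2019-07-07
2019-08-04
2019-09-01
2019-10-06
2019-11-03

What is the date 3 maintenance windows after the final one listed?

2020-02-02

All dates are Sundays, 35, 28, 28, 35, 28 days apart.
Specifically, the 1st Sunday of each month.
1st Sunday of December 2019: 2019-12-01.
January 2020 — 1st Sunday is 2020-01-05.
1st Sunday of February 2020: 2020-02-02.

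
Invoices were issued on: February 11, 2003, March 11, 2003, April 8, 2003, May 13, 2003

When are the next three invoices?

All dates are Tuesdays, 28, 28, 35 days apart.
Specifically, the 2nd Tuesday of each month.
June 2003 — 2nd Tuesday is June 10, 2003.
2nd Tuesday of July 2003: July 8, 2003.
2nd Tuesday of August 2003: August 12, 2003.

June 10, 2003; July 8, 2003; August 12, 2003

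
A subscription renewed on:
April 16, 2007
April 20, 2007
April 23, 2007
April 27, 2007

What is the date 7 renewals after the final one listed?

Every event lands on a Monday or Friday (gaps cycle 4, 3, 4).
So the schedule is: every Monday and Friday.
The following Monday is April 30, 2007.
The following Friday is May 4, 2007.
Next Monday: May 7, 2007.
Next Friday: May 11, 2007.
Next Monday: May 14, 2007.
The following Friday is May 18, 2007.
Next Monday: May 21, 2007.

May 21, 2007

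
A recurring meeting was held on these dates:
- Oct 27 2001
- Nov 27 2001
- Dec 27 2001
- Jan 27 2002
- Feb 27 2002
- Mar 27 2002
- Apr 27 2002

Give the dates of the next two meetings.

Gaps: 31, 30, 31, 31, 28, 31 days — not constant. Every event is on the 27th of the month.
Pattern: the 27th of each month.
May 2002: May 27 2002.
Next: June 2002 → Jun 27 2002.

May 27 2002, Jun 27 2002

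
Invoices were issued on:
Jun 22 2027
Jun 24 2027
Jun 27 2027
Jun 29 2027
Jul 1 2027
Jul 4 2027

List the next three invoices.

The gap pattern 2, 3, 2, 2, 3 repeats every 3 events.
These are the Tuesdays, Thursdays and Sundays of each week.
Next Tuesday: Jul 6 2027.
The following Thursday is Jul 8 2027.
Next Sunday: Jul 11 2027.

Jul 6 2027, Jul 8 2027, Jul 11 2027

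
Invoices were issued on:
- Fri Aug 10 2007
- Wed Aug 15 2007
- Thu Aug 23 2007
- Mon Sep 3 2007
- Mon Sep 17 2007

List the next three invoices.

Thu Oct 4 2007, Wed Oct 24 2007, Fri Nov 16 2007

The spacing grows by 3 each time: 5, 8, 11, 14 days.
Next gap: 17 days. Mon Sep 17 2007 + 17 days = Thu Oct 4 2007.
Next gap: 20 days. Thu Oct 4 2007 + 20 days = Wed Oct 24 2007.
Next gap: 23 days. Wed Oct 24 2007 + 23 days = Fri Nov 16 2007.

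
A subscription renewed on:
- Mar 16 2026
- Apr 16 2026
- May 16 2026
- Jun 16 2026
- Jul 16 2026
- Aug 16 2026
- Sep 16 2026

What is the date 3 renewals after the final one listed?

Dec 16 2026

Each date is the 16th; the gaps (31, 30, 31, 30, 31, 31) track the month lengths.
The rule is the 16th of each month.
October 2026: Oct 16 2026.
Next: November 2026 → Nov 16 2026.
December 2026: Dec 16 2026.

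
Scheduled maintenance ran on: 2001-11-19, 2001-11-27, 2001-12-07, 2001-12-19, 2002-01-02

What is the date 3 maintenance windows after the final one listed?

2002-02-25

Gaps: 8, 10, 12, 14 days — each gap is 2 larger than the previous one.
Next gap: 16 days. 2002-01-02 + 16 days = 2002-01-18.
Next gap: 18 days. 2002-01-18 + 18 days = 2002-02-05.
Next gap: 20 days. 2002-02-05 + 20 days = 2002-02-25.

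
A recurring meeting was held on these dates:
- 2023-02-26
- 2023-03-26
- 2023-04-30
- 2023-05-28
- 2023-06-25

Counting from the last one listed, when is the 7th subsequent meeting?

Every date is a Sunday; gaps 28, 35, 28, 28 days.
Each is the last Sunday of its month (at least one falls on the 29th or later, ruling out '4th Sunday').
July 2023 ends with Sunday 2023-07-30.
Last Sunday of August 2023: 2023-08-27.
September 2023 ends with Sunday 2023-09-24.
Last Sunday of October 2023: 2023-10-29.
November 2023 ends with Sunday 2023-11-26.
December 2023 ends with Sunday 2023-12-31.
January 2024 ends with Sunday 2024-01-28.

2024-01-28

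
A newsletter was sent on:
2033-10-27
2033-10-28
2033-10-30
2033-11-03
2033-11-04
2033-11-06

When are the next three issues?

The gap pattern 1, 2, 4, 1, 2 repeats every 3 events.
These are the Thursdays, Fridays and Sundays of each week.
Next Thursday: 2033-11-10.
The following Friday is 2033-11-11.
Next Sunday: 2033-11-13.

2033-11-10, 2033-11-11, 2033-11-13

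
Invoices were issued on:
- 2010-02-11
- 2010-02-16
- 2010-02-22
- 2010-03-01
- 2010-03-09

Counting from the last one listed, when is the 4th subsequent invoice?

Gaps: 5, 6, 7, 8 days — each gap is 1 larger than the previous one.
Next gap: 9 days. 2010-03-09 + 9 days = 2010-03-18.
Next gap: 10 days. 2010-03-18 + 10 days = 2010-03-28.
Next gap: 11 days. 2010-03-28 + 11 days = 2010-04-08.
Next gap: 12 days. 2010-04-08 + 12 days = 2010-04-20.

2010-04-20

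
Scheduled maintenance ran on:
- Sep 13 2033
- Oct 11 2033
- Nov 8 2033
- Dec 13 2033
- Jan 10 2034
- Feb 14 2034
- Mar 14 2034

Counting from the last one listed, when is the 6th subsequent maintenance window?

Sep 12 2034

These are Tuesdays at 28- or 35-day spacing (28, 28, 35, 28, 35, 28).
The pattern: 2nd Tuesday of the month.
2nd Tuesday of April 2034: Apr 11 2034.
2nd Tuesday of May 2034: May 9 2034.
2nd Tuesday of June 2034: Jun 13 2034.
July 2034 — 2nd Tuesday is Jul 11 2034.
August 2034 — 2nd Tuesday is Aug 8 2034.
2nd Tuesday of September 2034: Sep 12 2034.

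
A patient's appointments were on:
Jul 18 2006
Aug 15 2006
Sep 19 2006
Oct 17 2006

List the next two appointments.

These are Tuesdays at 28- or 35-day spacing (28, 35, 28).
The pattern: 3rd Tuesday of the month.
November 2006 — 3rd Tuesday is Nov 21 2006.
3rd Tuesday of December 2006: Dec 19 2006.

Nov 21 2006, Dec 19 2006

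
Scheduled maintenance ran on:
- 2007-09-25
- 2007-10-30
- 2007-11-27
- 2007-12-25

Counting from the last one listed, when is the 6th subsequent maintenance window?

2008-06-24

These are Tuesdays with 35, 28, 28-day gaps.
Each is the final Tuesday of its month — 2007-10-30 is past the 28th, so '4th Tuesday' doesn't fit.
Last Tuesday of January 2008: 2008-01-29.
February 2008 ends with Tuesday 2008-02-26.
March 2008 ends with Tuesday 2008-03-25.
April 2008 ends with Tuesday 2008-04-29.
Last Tuesday of May 2008: 2008-05-27.
June 2008 ends with Tuesday 2008-06-24.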